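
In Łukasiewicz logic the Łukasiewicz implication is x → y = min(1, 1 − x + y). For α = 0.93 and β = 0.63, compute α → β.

0.70

α → β = min(1, 1 − 0.93 + 0.63) = min(1, 0.70) = 0.70
For comparison, the Gödel implication (1 if x ≤ y else y) would give 0.63.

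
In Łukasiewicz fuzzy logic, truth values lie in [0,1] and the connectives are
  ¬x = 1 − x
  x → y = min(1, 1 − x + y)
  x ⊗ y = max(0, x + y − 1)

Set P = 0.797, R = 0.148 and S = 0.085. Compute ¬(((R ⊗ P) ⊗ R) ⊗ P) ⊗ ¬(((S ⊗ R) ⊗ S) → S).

R ⊗ P = max(0, 0.148 + 0.797 − 1) = max(0, -0.055) = 0.000
(R ⊗ P) ⊗ R = max(0, 0.000 + 0.148 − 1) = max(0, -0.852) = 0.000
((R ⊗ P) ⊗ R) ⊗ P = max(0, 0.000 + 0.797 − 1) = max(0, -0.203) = 0.000
¬(((R ⊗ P) ⊗ R) ⊗ P) = 1 − 0.000 = 1.000
S ⊗ R = max(0, 0.085 + 0.148 − 1) = max(0, -0.767) = 0.000
(S ⊗ R) ⊗ S = max(0, 0.000 + 0.085 − 1) = max(0, -0.915) = 0.000
((S ⊗ R) ⊗ S) → S = min(1, 1 − 0.000 + 0.085) = min(1, 1.085) = 1.000
¬(((S ⊗ R) ⊗ S) → S) = 1 − 1.000 = 0.000
¬(((R ⊗ P) ⊗ R) ⊗ P) ⊗ ¬(((S ⊗ R) ⊗ S) → S) = max(0, 1.000 + 0.000 − 1) = max(0, 0.000) = 0.000

0.000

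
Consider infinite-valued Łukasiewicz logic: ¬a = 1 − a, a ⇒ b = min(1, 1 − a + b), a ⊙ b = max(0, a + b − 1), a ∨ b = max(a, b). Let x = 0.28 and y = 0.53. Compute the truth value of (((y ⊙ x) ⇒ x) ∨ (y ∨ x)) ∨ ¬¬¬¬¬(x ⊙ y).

1.00

y ⊙ x = max(0, 0.53 + 0.28 − 1) = max(0, -0.19) = 0.00
(y ⊙ x) ⇒ x = min(1, 1 − 0.00 + 0.28) = min(1, 1.28) = 1.00
y ∨ x = max(0.53, 0.28) = 0.53
((y ⊙ x) ⇒ x) ∨ (y ∨ x) = max(1.00, 0.53) = 1.00
x ⊙ y = max(0, 0.28 + 0.53 − 1) = max(0, -0.19) = 0.00
¬(x ⊙ y) = 1 − 0.00 = 1.00
¬¬(x ⊙ y) = 1 − 1.00 = 0.00
¬¬¬(x ⊙ y) = 1 − 0.00 = 1.00
¬¬¬¬(x ⊙ y) = 1 − 1.00 = 0.00
¬¬¬¬¬(x ⊙ y) = 1 − 0.00 = 1.00
(((y ⊙ x) ⇒ x) ∨ (y ∨ x)) ∨ ¬¬¬¬¬(x ⊙ y) = max(1.00, 1.00) = 1.00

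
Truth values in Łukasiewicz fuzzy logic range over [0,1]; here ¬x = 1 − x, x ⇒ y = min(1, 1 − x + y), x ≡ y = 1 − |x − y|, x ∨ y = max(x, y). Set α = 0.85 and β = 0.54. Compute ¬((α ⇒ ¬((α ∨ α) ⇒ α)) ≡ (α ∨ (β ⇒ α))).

0.85

α ∨ α = max(0.85, 0.85) = 0.85
(α ∨ α) ⇒ α = min(1, 1 − 0.85 + 0.85) = min(1, 1.00) = 1.00
¬((α ∨ α) ⇒ α) = 1 − 1.00 = 0.00
α ⇒ ¬((α ∨ α) ⇒ α) = min(1, 1 − 0.85 + 0.00) = min(1, 0.15) = 0.15
β ⇒ α = min(1, 1 − 0.54 + 0.85) = min(1, 1.31) = 1.00
α ∨ (β ⇒ α) = max(0.85, 1.00) = 1.00
(α ⇒ ¬((α ∨ α) ⇒ α)) ≡ (α ∨ (β ⇒ α)) = 1 − |0.15 − 1.00| = 1 − 0.85 = 0.15
¬((α ⇒ ¬((α ∨ α) ⇒ α)) ≡ (α ∨ (β ⇒ α))) = 1 − 0.15 = 0.85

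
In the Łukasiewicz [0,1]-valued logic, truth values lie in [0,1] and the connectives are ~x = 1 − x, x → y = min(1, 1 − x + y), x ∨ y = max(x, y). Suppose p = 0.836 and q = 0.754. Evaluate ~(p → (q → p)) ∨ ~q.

0.246

q → p = min(1, 1 − 0.754 + 0.836) = min(1, 1.082) = 1.000
p → (q → p) = min(1, 1 − 0.836 + 1.000) = min(1, 1.164) = 1.000
~(p → (q → p)) = 1 − 1.000 = 0.000
~q = 1 − 0.754 = 0.246
~(p → (q → p)) ∨ ~q = max(0.000, 0.246) = 0.246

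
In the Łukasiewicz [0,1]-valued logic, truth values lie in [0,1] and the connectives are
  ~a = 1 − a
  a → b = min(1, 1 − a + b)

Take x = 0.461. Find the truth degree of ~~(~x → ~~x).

~x = 1 − 0.461 = 0.539
~~x = 1 − 0.539 = 0.461
~x → ~~x = min(1, 1 − 0.539 + 0.461) = min(1, 0.922) = 0.922
~(~x → ~~x) = 1 − 0.922 = 0.078
~~(~x → ~~x) = 1 − 0.078 = 0.922

0.922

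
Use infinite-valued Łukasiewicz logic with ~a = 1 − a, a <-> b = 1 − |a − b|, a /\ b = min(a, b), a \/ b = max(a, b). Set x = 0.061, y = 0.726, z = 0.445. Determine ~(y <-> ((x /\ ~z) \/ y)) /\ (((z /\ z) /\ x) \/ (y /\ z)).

~z = 1 − 0.445 = 0.555
x /\ ~z = min(0.061, 0.555) = 0.061
(x /\ ~z) \/ y = max(0.061, 0.726) = 0.726
y <-> ((x /\ ~z) \/ y) = 1 − |0.726 − 0.726| = 1 − 0.000 = 1.000
~(y <-> ((x /\ ~z) \/ y)) = 1 − 1.000 = 0.000
z /\ z = min(0.445, 0.445) = 0.445
(z /\ z) /\ x = min(0.445, 0.061) = 0.061
y /\ z = min(0.726, 0.445) = 0.445
((z /\ z) /\ x) \/ (y /\ z) = max(0.061, 0.445) = 0.445
~(y <-> ((x /\ ~z) \/ y)) /\ (((z /\ z) /\ x) \/ (y /\ z)) = min(0.000, 0.445) = 0.000

0.000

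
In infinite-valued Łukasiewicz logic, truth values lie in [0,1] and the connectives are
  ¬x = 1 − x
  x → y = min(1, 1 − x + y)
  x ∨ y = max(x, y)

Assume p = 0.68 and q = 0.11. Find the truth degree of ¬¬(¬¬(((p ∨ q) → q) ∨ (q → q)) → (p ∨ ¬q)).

p ∨ q = max(0.68, 0.11) = 0.68
(p ∨ q) → q = min(1, 1 − 0.68 + 0.11) = min(1, 0.43) = 0.43
q → q = min(1, 1 − 0.11 + 0.11) = min(1, 1.00) = 1.00
((p ∨ q) → q) ∨ (q → q) = max(0.43, 1.00) = 1.00
¬(((p ∨ q) → q) ∨ (q → q)) = 1 − 1.00 = 0.00
¬¬(((p ∨ q) → q) ∨ (q → q)) = 1 − 0.00 = 1.00
¬q = 1 − 0.11 = 0.89
p ∨ ¬q = max(0.68, 0.89) = 0.89
¬¬(((p ∨ q) → q) ∨ (q → q)) → (p ∨ ¬q) = min(1, 1 − 1.00 + 0.89) = min(1, 0.89) = 0.89
¬(¬¬(((p ∨ q) → q) ∨ (q → q)) → (p ∨ ¬q)) = 1 − 0.89 = 0.11
¬¬(¬¬(((p ∨ q) → q) ∨ (q → q)) → (p ∨ ¬q)) = 1 − 0.11 = 0.89

0.89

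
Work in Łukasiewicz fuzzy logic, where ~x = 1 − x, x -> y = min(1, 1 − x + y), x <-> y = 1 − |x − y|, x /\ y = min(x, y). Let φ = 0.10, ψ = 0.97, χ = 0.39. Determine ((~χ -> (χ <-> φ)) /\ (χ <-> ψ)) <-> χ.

~χ = 1 − 0.39 = 0.61
χ <-> φ = 1 − |0.39 − 0.10| = 1 − 0.29 = 0.71
~χ -> (χ <-> φ) = min(1, 1 − 0.61 + 0.71) = min(1, 1.10) = 1.00
χ <-> ψ = 1 − |0.39 − 0.97| = 1 − 0.58 = 0.42
(~χ -> (χ <-> φ)) /\ (χ <-> ψ) = min(1.00, 0.42) = 0.42
((~χ -> (χ <-> φ)) /\ (χ <-> ψ)) <-> χ = 1 − |0.42 − 0.39| = 1 − 0.03 = 0.97

0.97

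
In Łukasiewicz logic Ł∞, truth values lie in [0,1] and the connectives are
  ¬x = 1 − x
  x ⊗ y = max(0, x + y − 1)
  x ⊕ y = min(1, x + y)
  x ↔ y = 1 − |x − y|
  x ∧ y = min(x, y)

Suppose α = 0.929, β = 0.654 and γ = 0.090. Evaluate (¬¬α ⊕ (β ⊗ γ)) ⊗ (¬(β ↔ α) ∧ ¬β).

¬α = 1 − 0.929 = 0.071
¬¬α = 1 − 0.071 = 0.929
β ⊗ γ = max(0, 0.654 + 0.090 − 1) = max(0, -0.256) = 0.000
¬¬α ⊕ (β ⊗ γ) = min(1, 0.929 + 0.000) = min(1, 0.929) = 0.929
β ↔ α = 1 − |0.654 − 0.929| = 1 − 0.275 = 0.725
¬(β ↔ α) = 1 − 0.725 = 0.275
¬β = 1 − 0.654 = 0.346
¬(β ↔ α) ∧ ¬β = min(0.275, 0.346) = 0.275
(¬¬α ⊕ (β ⊗ γ)) ⊗ (¬(β ↔ α) ∧ ¬β) = max(0, 0.929 + 0.275 − 1) = max(0, 0.204) = 0.204

0.204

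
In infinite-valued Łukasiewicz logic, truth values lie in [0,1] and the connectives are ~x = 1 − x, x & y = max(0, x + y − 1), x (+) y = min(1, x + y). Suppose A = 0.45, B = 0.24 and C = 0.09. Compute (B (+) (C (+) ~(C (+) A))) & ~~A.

0.24

C (+) A = min(1, 0.09 + 0.45) = min(1, 0.54) = 0.54
~(C (+) A) = 1 − 0.54 = 0.46
C (+) ~(C (+) A) = min(1, 0.09 + 0.46) = min(1, 0.55) = 0.55
B (+) (C (+) ~(C (+) A)) = min(1, 0.24 + 0.55) = min(1, 0.79) = 0.79
~A = 1 − 0.45 = 0.55
~~A = 1 − 0.55 = 0.45
(B (+) (C (+) ~(C (+) A))) & ~~A = max(0, 0.79 + 0.45 − 1) = max(0, 0.24) = 0.24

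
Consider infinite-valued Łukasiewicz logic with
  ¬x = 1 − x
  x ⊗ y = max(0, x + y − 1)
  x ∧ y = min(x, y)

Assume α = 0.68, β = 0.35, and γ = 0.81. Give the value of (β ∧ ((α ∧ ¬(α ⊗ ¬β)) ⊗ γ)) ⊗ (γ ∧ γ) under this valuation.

0.16

¬β = 1 − 0.35 = 0.65
α ⊗ ¬β = max(0, 0.68 + 0.65 − 1) = max(0, 0.33) = 0.33
¬(α ⊗ ¬β) = 1 − 0.33 = 0.67
α ∧ ¬(α ⊗ ¬β) = min(0.68, 0.67) = 0.67
(α ∧ ¬(α ⊗ ¬β)) ⊗ γ = max(0, 0.67 + 0.81 − 1) = max(0, 0.48) = 0.48
β ∧ ((α ∧ ¬(α ⊗ ¬β)) ⊗ γ) = min(0.35, 0.48) = 0.35
γ ∧ γ = min(0.81, 0.81) = 0.81
(β ∧ ((α ∧ ¬(α ⊗ ¬β)) ⊗ γ)) ⊗ (γ ∧ γ) = max(0, 0.35 + 0.81 − 1) = max(0, 0.16) = 0.16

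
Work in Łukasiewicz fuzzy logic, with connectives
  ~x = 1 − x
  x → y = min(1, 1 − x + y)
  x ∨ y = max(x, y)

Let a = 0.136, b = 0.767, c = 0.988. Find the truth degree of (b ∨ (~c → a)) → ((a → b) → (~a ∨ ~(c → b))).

~c = 1 − 0.988 = 0.012
~c → a = min(1, 1 − 0.012 + 0.136) = min(1, 1.124) = 1.000
b ∨ (~c → a) = max(0.767, 1.000) = 1.000
a → b = min(1, 1 − 0.136 + 0.767) = min(1, 1.631) = 1.000
~a = 1 − 0.136 = 0.864
c → b = min(1, 1 − 0.988 + 0.767) = min(1, 0.779) = 0.779
~(c → b) = 1 − 0.779 = 0.221
~a ∨ ~(c → b) = max(0.864, 0.221) = 0.864
(a → b) → (~a ∨ ~(c → b)) = min(1, 1 − 1.000 + 0.864) = min(1, 0.864) = 0.864
(b ∨ (~c → a)) → ((a → b) → (~a ∨ ~(c → b))) = min(1, 1 − 1.000 + 0.864) = min(1, 0.864) = 0.864

0.864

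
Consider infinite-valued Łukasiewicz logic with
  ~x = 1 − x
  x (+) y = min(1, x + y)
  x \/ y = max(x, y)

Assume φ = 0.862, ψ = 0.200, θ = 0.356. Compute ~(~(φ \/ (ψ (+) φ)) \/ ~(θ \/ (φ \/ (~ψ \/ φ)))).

ψ (+) φ = min(1, 0.200 + 0.862) = min(1, 1.062) = 1.000
φ \/ (ψ (+) φ) = max(0.862, 1.000) = 1.000
~(φ \/ (ψ (+) φ)) = 1 − 1.000 = 0.000
~ψ = 1 − 0.200 = 0.800
~ψ \/ φ = max(0.800, 0.862) = 0.862
φ \/ (~ψ \/ φ) = max(0.862, 0.862) = 0.862
θ \/ (φ \/ (~ψ \/ φ)) = max(0.356, 0.862) = 0.862
~(θ \/ (φ \/ (~ψ \/ φ))) = 1 − 0.862 = 0.138
~(φ \/ (ψ (+) φ)) \/ ~(θ \/ (φ \/ (~ψ \/ φ))) = max(0.000, 0.138) = 0.138
~(~(φ \/ (ψ (+) φ)) \/ ~(θ \/ (φ \/ (~ψ \/ φ)))) = 1 − 0.138 = 0.862

0.862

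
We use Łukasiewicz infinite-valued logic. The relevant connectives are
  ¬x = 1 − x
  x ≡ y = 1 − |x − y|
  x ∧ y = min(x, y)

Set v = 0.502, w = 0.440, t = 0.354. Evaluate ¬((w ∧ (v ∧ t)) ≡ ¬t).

0.292

v ∧ t = min(0.502, 0.354) = 0.354
w ∧ (v ∧ t) = min(0.440, 0.354) = 0.354
¬t = 1 − 0.354 = 0.646
(w ∧ (v ∧ t)) ≡ ¬t = 1 − |0.354 − 0.646| = 1 − 0.292 = 0.708
¬((w ∧ (v ∧ t)) ≡ ¬t) = 1 − 0.708 = 0.292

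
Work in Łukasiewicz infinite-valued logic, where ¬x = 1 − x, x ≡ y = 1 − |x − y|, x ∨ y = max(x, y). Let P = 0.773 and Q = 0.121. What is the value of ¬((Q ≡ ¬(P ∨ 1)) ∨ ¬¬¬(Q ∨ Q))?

P ∨ 1 = max(0.773, 1.000) = 1.000
¬(P ∨ 1) = 1 − 1.000 = 0.000
Q ≡ ¬(P ∨ 1) = 1 − |0.121 − 0.000| = 1 − 0.121 = 0.879
Q ∨ Q = max(0.121, 0.121) = 0.121
¬(Q ∨ Q) = 1 − 0.121 = 0.879
¬¬(Q ∨ Q) = 1 − 0.879 = 0.121
¬¬¬(Q ∨ Q) = 1 − 0.121 = 0.879
(Q ≡ ¬(P ∨ 1)) ∨ ¬¬¬(Q ∨ Q) = max(0.879, 0.879) = 0.879
¬((Q ≡ ¬(P ∨ 1)) ∨ ¬¬¬(Q ∨ Q)) = 1 − 0.879 = 0.121

0.121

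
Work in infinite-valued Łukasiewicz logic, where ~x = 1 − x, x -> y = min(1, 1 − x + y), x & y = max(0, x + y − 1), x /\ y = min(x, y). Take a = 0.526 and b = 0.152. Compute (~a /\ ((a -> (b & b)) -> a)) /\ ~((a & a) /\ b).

0.474

~a = 1 − 0.526 = 0.474
b & b = max(0, 0.152 + 0.152 − 1) = max(0, -0.696) = 0.000
a -> (b & b) = min(1, 1 − 0.526 + 0.000) = min(1, 0.474) = 0.474
(a -> (b & b)) -> a = min(1, 1 − 0.474 + 0.526) = min(1, 1.052) = 1.000
~a /\ ((a -> (b & b)) -> a) = min(0.474, 1.000) = 0.474
a & a = max(0, 0.526 + 0.526 − 1) = max(0, 0.052) = 0.052
(a & a) /\ b = min(0.052, 0.152) = 0.052
~((a & a) /\ b) = 1 − 0.052 = 0.948
(~a /\ ((a -> (b & b)) -> a)) /\ ~((a & a) /\ b) = min(0.474, 0.948) = 0.474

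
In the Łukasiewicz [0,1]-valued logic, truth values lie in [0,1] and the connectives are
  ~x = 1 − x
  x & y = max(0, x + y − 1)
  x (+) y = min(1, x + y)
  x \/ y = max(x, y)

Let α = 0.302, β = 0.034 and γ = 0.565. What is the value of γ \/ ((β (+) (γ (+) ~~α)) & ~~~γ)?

0.565

~α = 1 − 0.302 = 0.698
~~α = 1 − 0.698 = 0.302
γ (+) ~~α = min(1, 0.565 + 0.302) = min(1, 0.867) = 0.867
β (+) (γ (+) ~~α) = min(1, 0.034 + 0.867) = min(1, 0.901) = 0.901
~γ = 1 − 0.565 = 0.435
~~γ = 1 − 0.435 = 0.565
~~~γ = 1 − 0.565 = 0.435
(β (+) (γ (+) ~~α)) & ~~~γ = max(0, 0.901 + 0.435 − 1) = max(0, 0.336) = 0.336
γ \/ ((β (+) (γ (+) ~~α)) & ~~~γ) = max(0.565, 0.336) = 0.565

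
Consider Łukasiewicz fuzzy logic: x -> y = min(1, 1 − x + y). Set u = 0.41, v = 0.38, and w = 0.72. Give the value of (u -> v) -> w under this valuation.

0.75

u -> v = min(1, 1 − 0.41 + 0.38) = min(1, 0.97) = 0.97
(u -> v) -> w = min(1, 1 − 0.97 + 0.72) = min(1, 0.75) = 0.75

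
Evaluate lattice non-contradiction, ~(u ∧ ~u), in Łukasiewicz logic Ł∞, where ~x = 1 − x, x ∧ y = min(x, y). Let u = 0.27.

0.73

~u = 1 − 0.27 = 0.73
u ∧ ~u = min(0.27, 0.73) = 0.27
~(u ∧ ~u) = 1 − 0.27 = 0.73
(The value 0.73 < 1 shows this instance is not satisfied; not a Ł∞-tautology — its value is 1 − min(a, 1−a).)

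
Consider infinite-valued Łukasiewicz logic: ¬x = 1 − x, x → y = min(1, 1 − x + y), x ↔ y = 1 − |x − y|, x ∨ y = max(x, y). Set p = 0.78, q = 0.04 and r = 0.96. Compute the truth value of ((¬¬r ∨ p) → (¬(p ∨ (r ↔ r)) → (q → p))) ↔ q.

0.04

¬r = 1 − 0.96 = 0.04
¬¬r = 1 − 0.04 = 0.96
¬¬r ∨ p = max(0.96, 0.78) = 0.96
r ↔ r = 1 − |0.96 − 0.96| = 1 − 0.00 = 1.00
p ∨ (r ↔ r) = max(0.78, 1.00) = 1.00
¬(p ∨ (r ↔ r)) = 1 − 1.00 = 0.00
q → p = min(1, 1 − 0.04 + 0.78) = min(1, 1.74) = 1.00
¬(p ∨ (r ↔ r)) → (q → p) = min(1, 1 − 0.00 + 1.00) = min(1, 2.00) = 1.00
(¬¬r ∨ p) → (¬(p ∨ (r ↔ r)) → (q → p)) = min(1, 1 − 0.96 + 1.00) = min(1, 1.04) = 1.00
((¬¬r ∨ p) → (¬(p ∨ (r ↔ r)) → (q → p))) ↔ q = 1 − |1.00 − 0.04| = 1 − 0.96 = 0.04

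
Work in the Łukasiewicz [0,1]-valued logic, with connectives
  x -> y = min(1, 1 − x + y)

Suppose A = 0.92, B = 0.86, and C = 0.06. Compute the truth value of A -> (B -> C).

0.28

B -> C = min(1, 1 − 0.86 + 0.06) = min(1, 0.20) = 0.20
A -> (B -> C) = min(1, 1 − 0.92 + 0.20) = min(1, 0.28) = 0.28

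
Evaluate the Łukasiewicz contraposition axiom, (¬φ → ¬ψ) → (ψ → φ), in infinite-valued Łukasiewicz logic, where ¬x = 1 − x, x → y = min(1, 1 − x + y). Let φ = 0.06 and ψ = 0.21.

1.00

¬φ = 1 − 0.06 = 0.94
¬ψ = 1 − 0.21 = 0.79
¬φ → ¬ψ = min(1, 1 − 0.94 + 0.79) = min(1, 0.85) = 0.85
ψ → φ = min(1, 1 − 0.21 + 0.06) = min(1, 0.85) = 0.85
(¬φ → ¬ψ) → (ψ → φ) = min(1, 1 − 0.85 + 0.85) = min(1, 1.00) = 1.00
(As expected: an axiom of Ł∞, always 1.)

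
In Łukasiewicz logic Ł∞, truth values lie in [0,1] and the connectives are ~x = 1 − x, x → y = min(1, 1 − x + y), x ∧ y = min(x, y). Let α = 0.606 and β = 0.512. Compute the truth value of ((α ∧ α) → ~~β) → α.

0.700

α ∧ α = min(0.606, 0.606) = 0.606
~β = 1 − 0.512 = 0.488
~~β = 1 − 0.488 = 0.512
(α ∧ α) → ~~β = min(1, 1 − 0.606 + 0.512) = min(1, 0.906) = 0.906
((α ∧ α) → ~~β) → α = min(1, 1 − 0.906 + 0.606) = min(1, 0.700) = 0.700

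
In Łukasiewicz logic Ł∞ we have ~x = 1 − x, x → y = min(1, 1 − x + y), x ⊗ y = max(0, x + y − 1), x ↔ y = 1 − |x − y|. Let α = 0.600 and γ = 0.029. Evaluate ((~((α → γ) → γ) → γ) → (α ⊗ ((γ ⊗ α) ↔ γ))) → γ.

α → γ = min(1, 1 − 0.600 + 0.029) = min(1, 0.429) = 0.429
(α → γ) → γ = min(1, 1 − 0.429 + 0.029) = min(1, 0.600) = 0.600
~((α → γ) → γ) = 1 − 0.600 = 0.400
~((α → γ) → γ) → γ = min(1, 1 − 0.400 + 0.029) = min(1, 0.629) = 0.629
γ ⊗ α = max(0, 0.029 + 0.600 − 1) = max(0, -0.371) = 0.000
(γ ⊗ α) ↔ γ = 1 − |0.000 − 0.029| = 1 − 0.029 = 0.971
α ⊗ ((γ ⊗ α) ↔ γ) = max(0, 0.600 + 0.971 − 1) = max(0, 0.571) = 0.571
(~((α → γ) → γ) → γ) → (α ⊗ ((γ ⊗ α) ↔ γ)) = min(1, 1 − 0.629 + 0.571) = min(1, 0.942) = 0.942
((~((α → γ) → γ) → γ) → (α ⊗ ((γ ⊗ α) ↔ γ))) → γ = min(1, 1 − 0.942 + 0.029) = min(1, 0.087) = 0.087

0.087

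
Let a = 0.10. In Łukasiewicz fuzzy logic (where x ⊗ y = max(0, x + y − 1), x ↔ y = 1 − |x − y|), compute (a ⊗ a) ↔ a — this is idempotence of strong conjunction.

0.90

a ⊗ a = max(0, 0.10 + 0.10 − 1) = max(0, -0.80) = 0.00
(a ⊗ a) ↔ a = 1 − |0.00 − 0.10| = 1 − 0.10 = 0.90
(The value 0.90 < 1 shows this instance is not satisfied; fails in Ł∞ since a ⊗ a = max(0, 2a−1) ≠ a in general.)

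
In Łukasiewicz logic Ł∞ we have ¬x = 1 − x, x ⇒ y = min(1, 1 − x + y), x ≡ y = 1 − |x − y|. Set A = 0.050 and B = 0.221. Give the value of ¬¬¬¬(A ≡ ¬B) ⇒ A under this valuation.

¬B = 1 − 0.221 = 0.779
A ≡ ¬B = 1 − |0.050 − 0.779| = 1 − 0.729 = 0.271
¬(A ≡ ¬B) = 1 − 0.271 = 0.729
¬¬(A ≡ ¬B) = 1 − 0.729 = 0.271
¬¬¬(A ≡ ¬B) = 1 − 0.271 = 0.729
¬¬¬¬(A ≡ ¬B) = 1 − 0.729 = 0.271
¬¬¬¬(A ≡ ¬B) ⇒ A = min(1, 1 − 0.271 + 0.050) = min(1, 0.779) = 0.779

0.779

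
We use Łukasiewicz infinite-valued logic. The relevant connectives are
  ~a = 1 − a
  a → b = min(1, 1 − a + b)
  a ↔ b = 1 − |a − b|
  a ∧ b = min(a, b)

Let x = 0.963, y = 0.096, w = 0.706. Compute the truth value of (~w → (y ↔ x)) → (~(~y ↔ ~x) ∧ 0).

0.161

~w = 1 − 0.706 = 0.294
y ↔ x = 1 − |0.096 − 0.963| = 1 − 0.867 = 0.133
~w → (y ↔ x) = min(1, 1 − 0.294 + 0.133) = min(1, 0.839) = 0.839
~y = 1 − 0.096 = 0.904
~x = 1 − 0.963 = 0.037
~y ↔ ~x = 1 − |0.904 − 0.037| = 1 − 0.867 = 0.133
~(~y ↔ ~x) = 1 − 0.133 = 0.867
~(~y ↔ ~x) ∧ 0 = min(0.867, 0.000) = 0.000
(~w → (y ↔ x)) → (~(~y ↔ ~x) ∧ 0) = min(1, 1 − 0.839 + 0.000) = min(1, 0.161) = 0.161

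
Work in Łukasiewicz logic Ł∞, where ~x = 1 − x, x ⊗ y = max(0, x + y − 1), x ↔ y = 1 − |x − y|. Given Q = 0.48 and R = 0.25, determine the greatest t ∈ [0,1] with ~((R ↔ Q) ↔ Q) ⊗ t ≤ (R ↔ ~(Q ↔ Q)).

R ↔ Q = 1 − |0.25 − 0.48| = 1 − 0.23 = 0.77
(R ↔ Q) ↔ Q = 1 − |0.77 − 0.48| = 1 − 0.29 = 0.71
~((R ↔ Q) ↔ Q) = 1 − 0.71 = 0.29
So the left factor is ~((R ↔ Q) ↔ Q) = 0.29.
Q ↔ Q = 1 − |0.48 − 0.48| = 1 − 0.00 = 1.00
~(Q ↔ Q) = 1 − 1.00 = 0.00
R ↔ ~(Q ↔ Q) = 1 − |0.25 − 0.00| = 1 − 0.25 = 0.75
So the right-hand bound is R ↔ ~(Q ↔ Q) = 0.75.
The residuum of the Łukasiewicz t-norm gives the supremum: min(1, 1 − 0.29 + 0.75).
1 − 0.29 + 0.75 = 1.46, so t = min(1, 1.46) = 1.00.
Check: 0.29 ⊗ 1.00 = max(0, 0.29) = 0.29 ≤ 0.75.

1.00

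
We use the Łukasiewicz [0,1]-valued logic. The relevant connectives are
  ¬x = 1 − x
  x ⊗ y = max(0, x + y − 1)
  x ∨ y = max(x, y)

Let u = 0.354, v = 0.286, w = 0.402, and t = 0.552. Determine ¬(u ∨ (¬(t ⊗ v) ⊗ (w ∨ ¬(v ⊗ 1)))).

0.286

t ⊗ v = max(0, 0.552 + 0.286 − 1) = max(0, -0.162) = 0.000
¬(t ⊗ v) = 1 − 0.000 = 1.000
v ⊗ 1 = max(0, 0.286 + 1.000 − 1) = max(0, 0.286) = 0.286
¬(v ⊗ 1) = 1 − 0.286 = 0.714
w ∨ ¬(v ⊗ 1) = max(0.402, 0.714) = 0.714
¬(t ⊗ v) ⊗ (w ∨ ¬(v ⊗ 1)) = max(0, 1.000 + 0.714 − 1) = max(0, 0.714) = 0.714
u ∨ (¬(t ⊗ v) ⊗ (w ∨ ¬(v ⊗ 1))) = max(0.354, 0.714) = 0.714
¬(u ∨ (¬(t ⊗ v) ⊗ (w ∨ ¬(v ⊗ 1)))) = 1 − 0.714 = 0.286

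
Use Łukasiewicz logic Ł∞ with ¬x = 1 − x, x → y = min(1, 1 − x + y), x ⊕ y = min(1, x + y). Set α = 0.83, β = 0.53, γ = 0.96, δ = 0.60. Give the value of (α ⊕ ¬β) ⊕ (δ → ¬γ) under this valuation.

1.00

¬β = 1 − 0.53 = 0.47
α ⊕ ¬β = min(1, 0.83 + 0.47) = min(1, 1.30) = 1.00
¬γ = 1 − 0.96 = 0.04
δ → ¬γ = min(1, 1 − 0.60 + 0.04) = min(1, 0.44) = 0.44
(α ⊕ ¬β) ⊕ (δ → ¬γ) = min(1, 1.00 + 0.44) = min(1, 1.44) = 1.00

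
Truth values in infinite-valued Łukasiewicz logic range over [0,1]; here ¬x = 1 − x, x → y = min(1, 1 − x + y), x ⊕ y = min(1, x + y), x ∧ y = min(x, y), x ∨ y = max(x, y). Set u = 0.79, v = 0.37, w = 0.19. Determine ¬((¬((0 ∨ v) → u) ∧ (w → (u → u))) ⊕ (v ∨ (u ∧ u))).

0.21

0 ∨ v = max(0.00, 0.37) = 0.37
(0 ∨ v) → u = min(1, 1 − 0.37 + 0.79) = min(1, 1.42) = 1.00
¬((0 ∨ v) → u) = 1 − 1.00 = 0.00
u → u = min(1, 1 − 0.79 + 0.79) = min(1, 1.00) = 1.00
w → (u → u) = min(1, 1 − 0.19 + 1.00) = min(1, 1.81) = 1.00
¬((0 ∨ v) → u) ∧ (w → (u → u)) = min(0.00, 1.00) = 0.00
u ∧ u = min(0.79, 0.79) = 0.79
v ∨ (u ∧ u) = max(0.37, 0.79) = 0.79
(¬((0 ∨ v) → u) ∧ (w → (u → u))) ⊕ (v ∨ (u ∧ u)) = min(1, 0.00 + 0.79) = min(1, 0.79) = 0.79
¬((¬((0 ∨ v) → u) ∧ (w → (u → u))) ⊕ (v ∨ (u ∧ u))) = 1 − 0.79 = 0.21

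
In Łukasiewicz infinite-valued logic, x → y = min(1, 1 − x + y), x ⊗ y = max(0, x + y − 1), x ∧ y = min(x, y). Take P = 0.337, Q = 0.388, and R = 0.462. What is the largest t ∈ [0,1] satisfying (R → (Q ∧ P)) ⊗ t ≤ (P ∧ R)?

Q ∧ P = min(0.388, 0.337) = 0.337
R → (Q ∧ P) = min(1, 1 − 0.462 + 0.337) = min(1, 0.875) = 0.875
So the left factor is R → (Q ∧ P) = 0.875.
P ∧ R = min(0.337, 0.462) = 0.337
So the right-hand bound is P ∧ R = 0.337.
The residuum of the Łukasiewicz t-norm gives the supremum: min(1, 1 − 0.875 + 0.337).
1 − 0.875 + 0.337 = 0.462, so t = min(1, 0.462) = 0.462.
Check: 0.875 ⊗ 0.462 = max(0, 0.337) = 0.337 ≤ 0.337.

0.462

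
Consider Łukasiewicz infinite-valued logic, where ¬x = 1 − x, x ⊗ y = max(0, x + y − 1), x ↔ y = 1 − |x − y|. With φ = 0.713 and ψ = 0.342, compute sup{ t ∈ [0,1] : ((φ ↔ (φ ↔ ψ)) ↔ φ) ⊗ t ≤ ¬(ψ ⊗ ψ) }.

1.000

φ ↔ ψ = 1 − |0.713 − 0.342| = 1 − 0.371 = 0.629
φ ↔ (φ ↔ ψ) = 1 − |0.713 − 0.629| = 1 − 0.084 = 0.916
(φ ↔ (φ ↔ ψ)) ↔ φ = 1 − |0.916 − 0.713| = 1 − 0.203 = 0.797
So the left factor is (φ ↔ (φ ↔ ψ)) ↔ φ = 0.797.
ψ ⊗ ψ = max(0, 0.342 + 0.342 − 1) = max(0, -0.316) = 0.000
¬(ψ ⊗ ψ) = 1 − 0.000 = 1.000
So the right-hand bound is ¬(ψ ⊗ ψ) = 1.000.
The residuum of the Łukasiewicz t-norm gives the supremum: min(1, 1 − 0.797 + 1.000).
1 − 0.797 + 1.000 = 1.203, so t = min(1, 1.203) = 1.000.
Check: 0.797 ⊗ 1.000 = max(0, 0.797) = 0.797 ≤ 1.000.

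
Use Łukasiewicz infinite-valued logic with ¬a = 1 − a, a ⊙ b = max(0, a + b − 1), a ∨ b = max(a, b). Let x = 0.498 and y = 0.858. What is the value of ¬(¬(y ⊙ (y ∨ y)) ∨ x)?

y ∨ y = max(0.858, 0.858) = 0.858
y ⊙ (y ∨ y) = max(0, 0.858 + 0.858 − 1) = max(0, 0.716) = 0.716
¬(y ⊙ (y ∨ y)) = 1 − 0.716 = 0.284
¬(y ⊙ (y ∨ y)) ∨ x = max(0.284, 0.498) = 0.498
¬(¬(y ⊙ (y ∨ y)) ∨ x) = 1 − 0.498 = 0.502

0.502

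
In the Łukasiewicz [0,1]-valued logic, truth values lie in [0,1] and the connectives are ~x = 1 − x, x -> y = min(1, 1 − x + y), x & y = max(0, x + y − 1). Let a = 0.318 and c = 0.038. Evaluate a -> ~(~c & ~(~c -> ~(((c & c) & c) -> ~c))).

~c = 1 − 0.038 = 0.962
c & c = max(0, 0.038 + 0.038 − 1) = max(0, -0.924) = 0.000
(c & c) & c = max(0, 0.000 + 0.038 − 1) = max(0, -0.962) = 0.000
((c & c) & c) -> ~c = min(1, 1 − 0.000 + 0.962) = min(1, 1.962) = 1.000
~(((c & c) & c) -> ~c) = 1 − 1.000 = 0.000
~c -> ~(((c & c) & c) -> ~c) = min(1, 1 − 0.962 + 0.000) = min(1, 0.038) = 0.038
~(~c -> ~(((c & c) & c) -> ~c)) = 1 − 0.038 = 0.962
~c & ~(~c -> ~(((c & c) & c) -> ~c)) = max(0, 0.962 + 0.962 − 1) = max(0, 0.924) = 0.924
~(~c & ~(~c -> ~(((c & c) & c) -> ~c))) = 1 − 0.924 = 0.076
a -> ~(~c & ~(~c -> ~(((c & c) & c) -> ~c))) = min(1, 1 − 0.318 + 0.076) = min(1, 0.758) = 0.758

0.758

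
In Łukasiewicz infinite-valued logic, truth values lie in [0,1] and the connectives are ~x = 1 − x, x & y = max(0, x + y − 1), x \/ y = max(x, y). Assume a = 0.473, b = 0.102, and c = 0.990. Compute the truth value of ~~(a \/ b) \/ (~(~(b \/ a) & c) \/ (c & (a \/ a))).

0.483

a \/ b = max(0.473, 0.102) = 0.473
~(a \/ b) = 1 − 0.473 = 0.527
~~(a \/ b) = 1 − 0.527 = 0.473
b \/ a = max(0.102, 0.473) = 0.473
~(b \/ a) = 1 − 0.473 = 0.527
~(b \/ a) & c = max(0, 0.527 + 0.990 − 1) = max(0, 0.517) = 0.517
~(~(b \/ a) & c) = 1 − 0.517 = 0.483
a \/ a = max(0.473, 0.473) = 0.473
c & (a \/ a) = max(0, 0.990 + 0.473 − 1) = max(0, 0.463) = 0.463
~(~(b \/ a) & c) \/ (c & (a \/ a)) = max(0.483, 0.463) = 0.483
~~(a \/ b) \/ (~(~(b \/ a) & c) \/ (c & (a \/ a))) = max(0.473, 0.483) = 0.483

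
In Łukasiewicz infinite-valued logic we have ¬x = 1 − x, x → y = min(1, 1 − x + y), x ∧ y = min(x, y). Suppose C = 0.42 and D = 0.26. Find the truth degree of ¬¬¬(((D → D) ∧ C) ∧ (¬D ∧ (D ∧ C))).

D → D = min(1, 1 − 0.26 + 0.26) = min(1, 1.00) = 1.00
(D → D) ∧ C = min(1.00, 0.42) = 0.42
¬D = 1 − 0.26 = 0.74
D ∧ C = min(0.26, 0.42) = 0.26
¬D ∧ (D ∧ C) = min(0.74, 0.26) = 0.26
((D → D) ∧ C) ∧ (¬D ∧ (D ∧ C)) = min(0.42, 0.26) = 0.26
¬(((D → D) ∧ C) ∧ (¬D ∧ (D ∧ C))) = 1 − 0.26 = 0.74
¬¬(((D → D) ∧ C) ∧ (¬D ∧ (D ∧ C))) = 1 − 0.74 = 0.26
¬¬¬(((D → D) ∧ C) ∧ (¬D ∧ (D ∧ C))) = 1 − 0.26 = 0.74

0.74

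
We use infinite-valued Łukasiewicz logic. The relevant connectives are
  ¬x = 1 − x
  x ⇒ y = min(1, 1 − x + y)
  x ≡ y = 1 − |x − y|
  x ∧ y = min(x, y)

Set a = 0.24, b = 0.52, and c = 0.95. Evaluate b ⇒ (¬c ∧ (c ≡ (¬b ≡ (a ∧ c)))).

0.53

¬c = 1 − 0.95 = 0.05
¬b = 1 − 0.52 = 0.48
a ∧ c = min(0.24, 0.95) = 0.24
¬b ≡ (a ∧ c) = 1 − |0.48 − 0.24| = 1 − 0.24 = 0.76
c ≡ (¬b ≡ (a ∧ c)) = 1 − |0.95 − 0.76| = 1 − 0.19 = 0.81
¬c ∧ (c ≡ (¬b ≡ (a ∧ c))) = min(0.05, 0.81) = 0.05
b ⇒ (¬c ∧ (c ≡ (¬b ≡ (a ∧ c)))) = min(1, 1 − 0.52 + 0.05) = min(1, 0.53) = 0.53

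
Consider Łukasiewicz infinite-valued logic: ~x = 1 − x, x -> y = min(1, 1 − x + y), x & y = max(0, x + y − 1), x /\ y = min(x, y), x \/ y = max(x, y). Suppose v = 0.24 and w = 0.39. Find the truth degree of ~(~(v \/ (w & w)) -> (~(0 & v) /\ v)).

0.52

w & w = max(0, 0.39 + 0.39 − 1) = max(0, -0.22) = 0.00
v \/ (w & w) = max(0.24, 0.00) = 0.24
~(v \/ (w & w)) = 1 − 0.24 = 0.76
0 & v = max(0, 0.00 + 0.24 − 1) = max(0, -0.76) = 0.00
~(0 & v) = 1 − 0.00 = 1.00
~(0 & v) /\ v = min(1.00, 0.24) = 0.24
~(v \/ (w & w)) -> (~(0 & v) /\ v) = min(1, 1 − 0.76 + 0.24) = min(1, 0.48) = 0.48
~(~(v \/ (w & w)) -> (~(0 & v) /\ v)) = 1 − 0.48 = 0.52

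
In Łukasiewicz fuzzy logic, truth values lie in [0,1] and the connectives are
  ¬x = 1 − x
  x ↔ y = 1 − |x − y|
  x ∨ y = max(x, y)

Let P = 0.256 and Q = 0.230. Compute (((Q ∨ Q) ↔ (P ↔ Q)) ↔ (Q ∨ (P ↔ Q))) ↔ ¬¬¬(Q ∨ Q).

Q ∨ Q = max(0.230, 0.230) = 0.230
P ↔ Q = 1 − |0.256 − 0.230| = 1 − 0.026 = 0.974
(Q ∨ Q) ↔ (P ↔ Q) = 1 − |0.230 − 0.974| = 1 − 0.744 = 0.256
Q ∨ (P ↔ Q) = max(0.230, 0.974) = 0.974
((Q ∨ Q) ↔ (P ↔ Q)) ↔ (Q ∨ (P ↔ Q)) = 1 − |0.256 − 0.974| = 1 − 0.718 = 0.282
¬(Q ∨ Q) = 1 − 0.230 = 0.770
¬¬(Q ∨ Q) = 1 − 0.770 = 0.230
¬¬¬(Q ∨ Q) = 1 − 0.230 = 0.770
(((Q ∨ Q) ↔ (P ↔ Q)) ↔ (Q ∨ (P ↔ Q))) ↔ ¬¬¬(Q ∨ Q) = 1 − |0.282 − 0.770| = 1 − 0.488 = 0.512

0.512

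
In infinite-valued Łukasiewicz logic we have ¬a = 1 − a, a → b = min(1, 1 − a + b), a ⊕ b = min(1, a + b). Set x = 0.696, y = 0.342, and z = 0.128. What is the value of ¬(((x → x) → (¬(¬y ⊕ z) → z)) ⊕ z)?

0.000

x → x = min(1, 1 − 0.696 + 0.696) = min(1, 1.000) = 1.000
¬y = 1 − 0.342 = 0.658
¬y ⊕ z = min(1, 0.658 + 0.128) = min(1, 0.786) = 0.786
¬(¬y ⊕ z) = 1 − 0.786 = 0.214
¬(¬y ⊕ z) → z = min(1, 1 − 0.214 + 0.128) = min(1, 0.914) = 0.914
(x → x) → (¬(¬y ⊕ z) → z) = min(1, 1 − 1.000 + 0.914) = min(1, 0.914) = 0.914
((x → x) → (¬(¬y ⊕ z) → z)) ⊕ z = min(1, 0.914 + 0.128) = min(1, 1.042) = 1.000
¬(((x → x) → (¬(¬y ⊕ z) → z)) ⊕ z) = 1 − 1.000 = 0.000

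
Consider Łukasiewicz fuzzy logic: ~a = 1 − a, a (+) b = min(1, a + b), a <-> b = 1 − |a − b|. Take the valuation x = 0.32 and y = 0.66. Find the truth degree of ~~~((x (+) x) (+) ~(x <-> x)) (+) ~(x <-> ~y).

x (+) x = min(1, 0.32 + 0.32) = min(1, 0.64) = 0.64
x <-> x = 1 − |0.32 − 0.32| = 1 − 0.00 = 1.00
~(x <-> x) = 1 − 1.00 = 0.00
(x (+) x) (+) ~(x <-> x) = min(1, 0.64 + 0.00) = min(1, 0.64) = 0.64
~((x (+) x) (+) ~(x <-> x)) = 1 − 0.64 = 0.36
~~((x (+) x) (+) ~(x <-> x)) = 1 − 0.36 = 0.64
~~~((x (+) x) (+) ~(x <-> x)) = 1 − 0.64 = 0.36
~y = 1 − 0.66 = 0.34
x <-> ~y = 1 − |0.32 − 0.34| = 1 − 0.02 = 0.98
~(x <-> ~y) = 1 − 0.98 = 0.02
~~~((x (+) x) (+) ~(x <-> x)) (+) ~(x <-> ~y) = min(1, 0.36 + 0.02) = min(1, 0.38) = 0.38

0.38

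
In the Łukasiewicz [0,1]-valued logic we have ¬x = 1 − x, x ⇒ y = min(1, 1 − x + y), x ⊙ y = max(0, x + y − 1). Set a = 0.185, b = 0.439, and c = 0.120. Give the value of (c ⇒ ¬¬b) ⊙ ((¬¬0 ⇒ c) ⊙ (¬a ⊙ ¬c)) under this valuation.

¬b = 1 − 0.439 = 0.561
¬¬b = 1 − 0.561 = 0.439
c ⇒ ¬¬b = min(1, 1 − 0.120 + 0.439) = min(1, 1.319) = 1.000
¬0 = 1 − 0.000 = 1.000
¬¬0 = 1 − 1.000 = 0.000
¬¬0 ⇒ c = min(1, 1 − 0.000 + 0.120) = min(1, 1.120) = 1.000
¬a = 1 − 0.185 = 0.815
¬c = 1 − 0.120 = 0.880
¬a ⊙ ¬c = max(0, 0.815 + 0.880 − 1) = max(0, 0.695) = 0.695
(¬¬0 ⇒ c) ⊙ (¬a ⊙ ¬c) = max(0, 1.000 + 0.695 − 1) = max(0, 0.695) = 0.695
(c ⇒ ¬¬b) ⊙ ((¬¬0 ⇒ c) ⊙ (¬a ⊙ ¬c)) = max(0, 1.000 + 0.695 − 1) = max(0, 0.695) = 0.695

0.695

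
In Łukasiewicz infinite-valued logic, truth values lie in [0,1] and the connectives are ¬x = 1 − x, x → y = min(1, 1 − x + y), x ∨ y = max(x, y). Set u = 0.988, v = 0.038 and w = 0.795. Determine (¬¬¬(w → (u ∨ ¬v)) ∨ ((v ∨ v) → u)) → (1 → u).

¬v = 1 − 0.038 = 0.962
u ∨ ¬v = max(0.988, 0.962) = 0.988
w → (u ∨ ¬v) = min(1, 1 − 0.795 + 0.988) = min(1, 1.193) = 1.000
¬(w → (u ∨ ¬v)) = 1 − 1.000 = 0.000
¬¬(w → (u ∨ ¬v)) = 1 − 0.000 = 1.000
¬¬¬(w → (u ∨ ¬v)) = 1 − 1.000 = 0.000
v ∨ v = max(0.038, 0.038) = 0.038
(v ∨ v) → u = min(1, 1 − 0.038 + 0.988) = min(1, 1.950) = 1.000
¬¬¬(w → (u ∨ ¬v)) ∨ ((v ∨ v) → u) = max(0.000, 1.000) = 1.000
1 → u = min(1, 1 − 1.000 + 0.988) = min(1, 0.988) = 0.988
(¬¬¬(w → (u ∨ ¬v)) ∨ ((v ∨ v) → u)) → (1 → u) = min(1, 1 − 1.000 + 0.988) = min(1, 0.988) = 0.988

0.988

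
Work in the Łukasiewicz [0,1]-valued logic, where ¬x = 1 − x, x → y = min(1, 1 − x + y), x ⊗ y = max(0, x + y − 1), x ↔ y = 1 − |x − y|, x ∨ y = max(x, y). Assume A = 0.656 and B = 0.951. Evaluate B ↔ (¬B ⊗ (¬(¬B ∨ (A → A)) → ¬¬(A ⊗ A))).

0.098

¬B = 1 − 0.951 = 0.049
A → A = min(1, 1 − 0.656 + 0.656) = min(1, 1.000) = 1.000
¬B ∨ (A → A) = max(0.049, 1.000) = 1.000
¬(¬B ∨ (A → A)) = 1 − 1.000 = 0.000
A ⊗ A = max(0, 0.656 + 0.656 − 1) = max(0, 0.312) = 0.312
¬(A ⊗ A) = 1 − 0.312 = 0.688
¬¬(A ⊗ A) = 1 − 0.688 = 0.312
¬(¬B ∨ (A → A)) → ¬¬(A ⊗ A) = min(1, 1 − 0.000 + 0.312) = min(1, 1.312) = 1.000
¬B ⊗ (¬(¬B ∨ (A → A)) → ¬¬(A ⊗ A)) = max(0, 0.049 + 1.000 − 1) = max(0, 0.049) = 0.049
B ↔ (¬B ⊗ (¬(¬B ∨ (A → A)) → ¬¬(A ⊗ A))) = 1 − |0.951 − 0.049| = 1 − 0.902 = 0.098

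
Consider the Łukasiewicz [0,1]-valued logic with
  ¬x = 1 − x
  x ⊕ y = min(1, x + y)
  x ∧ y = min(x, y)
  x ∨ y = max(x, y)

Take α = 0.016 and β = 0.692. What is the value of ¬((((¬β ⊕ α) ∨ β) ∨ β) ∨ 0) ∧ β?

¬β = 1 − 0.692 = 0.308
¬β ⊕ α = min(1, 0.308 + 0.016) = min(1, 0.324) = 0.324
(¬β ⊕ α) ∨ β = max(0.324, 0.692) = 0.692
((¬β ⊕ α) ∨ β) ∨ β = max(0.692, 0.692) = 0.692
(((¬β ⊕ α) ∨ β) ∨ β) ∨ 0 = max(0.692, 0.000) = 0.692
¬((((¬β ⊕ α) ∨ β) ∨ β) ∨ 0) = 1 − 0.692 = 0.308
¬((((¬β ⊕ α) ∨ β) ∨ β) ∨ 0) ∧ β = min(0.308, 0.692) = 0.308

0.308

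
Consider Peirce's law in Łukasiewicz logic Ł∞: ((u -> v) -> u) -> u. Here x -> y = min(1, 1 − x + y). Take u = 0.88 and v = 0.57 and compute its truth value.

0.88

u -> v = min(1, 1 − 0.88 + 0.57) = min(1, 0.69) = 0.69
(u -> v) -> u = min(1, 1 − 0.69 + 0.88) = min(1, 1.19) = 1.00
((u -> v) -> u) -> u = min(1, 1 − 1.00 + 0.88) = min(1, 0.88) = 0.88
(The value 0.88 < 1 shows this instance is not satisfied; not a Ł∞-tautology in general.)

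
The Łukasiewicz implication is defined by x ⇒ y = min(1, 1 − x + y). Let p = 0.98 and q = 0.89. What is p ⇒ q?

0.91

p ⇒ q = min(1, 1 − 0.98 + 0.89) = min(1, 0.91) = 0.91
For comparison, the Gödel implication (1 if x ≤ y else y) would give 0.89.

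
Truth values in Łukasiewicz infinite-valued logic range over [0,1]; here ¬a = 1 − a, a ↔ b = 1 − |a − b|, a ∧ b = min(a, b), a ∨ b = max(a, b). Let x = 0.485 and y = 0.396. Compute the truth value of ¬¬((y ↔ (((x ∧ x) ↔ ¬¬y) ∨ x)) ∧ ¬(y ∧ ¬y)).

0.485

x ∧ x = min(0.485, 0.485) = 0.485
¬y = 1 − 0.396 = 0.604
¬¬y = 1 − 0.604 = 0.396
(x ∧ x) ↔ ¬¬y = 1 − |0.485 − 0.396| = 1 − 0.089 = 0.911
((x ∧ x) ↔ ¬¬y) ∨ x = max(0.911, 0.485) = 0.911
y ↔ (((x ∧ x) ↔ ¬¬y) ∨ x) = 1 − |0.396 − 0.911| = 1 − 0.515 = 0.485
y ∧ ¬y = min(0.396, 0.604) = 0.396
¬(y ∧ ¬y) = 1 − 0.396 = 0.604
(y ↔ (((x ∧ x) ↔ ¬¬y) ∨ x)) ∧ ¬(y ∧ ¬y) = min(0.485, 0.604) = 0.485
¬((y ↔ (((x ∧ x) ↔ ¬¬y) ∨ x)) ∧ ¬(y ∧ ¬y)) = 1 − 0.485 = 0.515
¬¬((y ↔ (((x ∧ x) ↔ ¬¬y) ∨ x)) ∧ ¬(y ∧ ¬y)) = 1 − 0.515 = 0.485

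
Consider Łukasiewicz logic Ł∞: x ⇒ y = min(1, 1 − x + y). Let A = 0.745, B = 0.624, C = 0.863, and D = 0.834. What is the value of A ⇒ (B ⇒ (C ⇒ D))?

C ⇒ D = min(1, 1 − 0.863 + 0.834) = min(1, 0.971) = 0.971
B ⇒ (C ⇒ D) = min(1, 1 − 0.624 + 0.971) = min(1, 1.347) = 1.000
A ⇒ (B ⇒ (C ⇒ D)) = min(1, 1 − 0.745 + 1.000) = min(1, 1.255) = 1.000

1.000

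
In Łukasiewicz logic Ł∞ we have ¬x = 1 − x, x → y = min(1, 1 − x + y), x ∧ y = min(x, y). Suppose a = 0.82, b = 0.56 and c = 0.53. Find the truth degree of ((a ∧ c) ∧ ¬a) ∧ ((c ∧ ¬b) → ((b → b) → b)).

0.18

a ∧ c = min(0.82, 0.53) = 0.53
¬a = 1 − 0.82 = 0.18
(a ∧ c) ∧ ¬a = min(0.53, 0.18) = 0.18
¬b = 1 − 0.56 = 0.44
c ∧ ¬b = min(0.53, 0.44) = 0.44
b → b = min(1, 1 − 0.56 + 0.56) = min(1, 1.00) = 1.00
(b → b) → b = min(1, 1 − 1.00 + 0.56) = min(1, 0.56) = 0.56
(c ∧ ¬b) → ((b → b) → b) = min(1, 1 − 0.44 + 0.56) = min(1, 1.12) = 1.00
((a ∧ c) ∧ ¬a) ∧ ((c ∧ ¬b) → ((b → b) → b)) = min(0.18, 1.00) = 0.18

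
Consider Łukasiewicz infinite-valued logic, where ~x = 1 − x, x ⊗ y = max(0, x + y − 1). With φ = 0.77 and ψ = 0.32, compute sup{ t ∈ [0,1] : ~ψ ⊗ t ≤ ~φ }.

~ψ = 1 − 0.32 = 0.68
So the left factor is ~ψ = 0.68.
~φ = 1 − 0.77 = 0.23
So the right-hand bound is ~φ = 0.23.
The residuum of the Łukasiewicz t-norm gives the supremum: min(1, 1 − 0.68 + 0.23).
1 − 0.68 + 0.23 = 0.55, so t = min(1, 0.55) = 0.55.
Check: 0.68 ⊗ 0.55 = max(0, 0.23) = 0.23 ≤ 0.23.

0.55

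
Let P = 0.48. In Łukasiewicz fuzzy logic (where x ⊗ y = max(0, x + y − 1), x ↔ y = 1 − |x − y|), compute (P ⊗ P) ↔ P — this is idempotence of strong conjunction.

0.52

P ⊗ P = max(0, 0.48 + 0.48 − 1) = max(0, -0.04) = 0.00
(P ⊗ P) ↔ P = 1 − |0.00 − 0.48| = 1 − 0.48 = 0.52
(The value 0.52 < 1 shows this instance is not satisfied; fails in Ł∞ since a ⊗ a = max(0, 2a−1) ≠ a in general.)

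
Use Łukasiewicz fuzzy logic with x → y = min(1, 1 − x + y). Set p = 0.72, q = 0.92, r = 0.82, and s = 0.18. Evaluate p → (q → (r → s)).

0.72

r → s = min(1, 1 − 0.82 + 0.18) = min(1, 0.36) = 0.36
q → (r → s) = min(1, 1 − 0.92 + 0.36) = min(1, 0.44) = 0.44
p → (q → (r → s)) = min(1, 1 − 0.72 + 0.44) = min(1, 0.72) = 0.72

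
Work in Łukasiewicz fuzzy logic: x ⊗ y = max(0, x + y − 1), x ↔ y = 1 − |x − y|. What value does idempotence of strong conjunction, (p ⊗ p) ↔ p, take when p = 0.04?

0.96

p ⊗ p = max(0, 0.04 + 0.04 − 1) = max(0, -0.92) = 0.00
(p ⊗ p) ↔ p = 1 − |0.00 − 0.04| = 1 − 0.04 = 0.96
(The value 0.96 < 1 shows this instance is not satisfied; fails in Ł∞ since a ⊗ a = max(0, 2a−1) ≠ a in general.)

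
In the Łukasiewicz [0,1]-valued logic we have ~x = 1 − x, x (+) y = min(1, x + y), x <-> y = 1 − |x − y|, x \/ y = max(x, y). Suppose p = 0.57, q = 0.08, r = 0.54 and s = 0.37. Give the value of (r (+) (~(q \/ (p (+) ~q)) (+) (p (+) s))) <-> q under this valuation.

~q = 1 − 0.08 = 0.92
p (+) ~q = min(1, 0.57 + 0.92) = min(1, 1.49) = 1.00
q \/ (p (+) ~q) = max(0.08, 1.00) = 1.00
~(q \/ (p (+) ~q)) = 1 − 1.00 = 0.00
p (+) s = min(1, 0.57 + 0.37) = min(1, 0.94) = 0.94
~(q \/ (p (+) ~q)) (+) (p (+) s) = min(1, 0.00 + 0.94) = min(1, 0.94) = 0.94
r (+) (~(q \/ (p (+) ~q)) (+) (p (+) s)) = min(1, 0.54 + 0.94) = min(1, 1.48) = 1.00
(r (+) (~(q \/ (p (+) ~q)) (+) (p (+) s))) <-> q = 1 − |1.00 − 0.08| = 1 − 0.92 = 0.08

0.08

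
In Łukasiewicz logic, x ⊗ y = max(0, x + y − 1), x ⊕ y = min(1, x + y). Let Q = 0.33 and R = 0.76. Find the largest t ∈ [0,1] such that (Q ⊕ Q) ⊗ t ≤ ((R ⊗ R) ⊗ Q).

Q ⊕ Q = min(1, 0.33 + 0.33) = min(1, 0.66) = 0.66
So the left factor is Q ⊕ Q = 0.66.
R ⊗ R = max(0, 0.76 + 0.76 − 1) = max(0, 0.52) = 0.52
(R ⊗ R) ⊗ Q = max(0, 0.52 + 0.33 − 1) = max(0, -0.15) = 0.00
So the right-hand bound is (R ⊗ R) ⊗ Q = 0.00.
The residuum of the Łukasiewicz t-norm gives the supremum: min(1, 1 − 0.66 + 0.00).
1 − 0.66 + 0.00 = 0.34, so t = min(1, 0.34) = 0.34.
Check: 0.66 ⊗ 0.34 = max(0, 0.00) = 0.00 ≤ 0.00.

0.34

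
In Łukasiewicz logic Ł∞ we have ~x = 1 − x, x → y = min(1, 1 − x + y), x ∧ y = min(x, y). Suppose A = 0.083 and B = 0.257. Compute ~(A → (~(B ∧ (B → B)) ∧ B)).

B → B = min(1, 1 − 0.257 + 0.257) = min(1, 1.000) = 1.000
B ∧ (B → B) = min(0.257, 1.000) = 0.257
~(B ∧ (B → B)) = 1 − 0.257 = 0.743
~(B ∧ (B → B)) ∧ B = min(0.743, 0.257) = 0.257
A → (~(B ∧ (B → B)) ∧ B) = min(1, 1 − 0.083 + 0.257) = min(1, 1.174) = 1.000
~(A → (~(B ∧ (B → B)) ∧ B)) = 1 − 1.000 = 0.000

0.000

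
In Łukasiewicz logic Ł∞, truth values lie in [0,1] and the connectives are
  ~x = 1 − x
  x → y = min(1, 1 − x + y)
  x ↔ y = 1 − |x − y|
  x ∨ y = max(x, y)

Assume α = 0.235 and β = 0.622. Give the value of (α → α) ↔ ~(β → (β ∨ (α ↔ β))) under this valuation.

0.000

α → α = min(1, 1 − 0.235 + 0.235) = min(1, 1.000) = 1.000
α ↔ β = 1 − |0.235 − 0.622| = 1 − 0.387 = 0.613
β ∨ (α ↔ β) = max(0.622, 0.613) = 0.622
β → (β ∨ (α ↔ β)) = min(1, 1 − 0.622 + 0.622) = min(1, 1.000) = 1.000
~(β → (β ∨ (α ↔ β))) = 1 − 1.000 = 0.000
(α → α) ↔ ~(β → (β ∨ (α ↔ β))) = 1 − |1.000 − 0.000| = 1 − 1.000 = 0.000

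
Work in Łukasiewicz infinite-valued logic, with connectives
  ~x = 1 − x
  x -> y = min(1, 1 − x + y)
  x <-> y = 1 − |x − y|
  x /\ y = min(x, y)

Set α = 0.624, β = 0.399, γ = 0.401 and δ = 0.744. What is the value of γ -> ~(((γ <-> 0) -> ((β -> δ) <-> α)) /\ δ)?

0.855

γ <-> 0 = 1 − |0.401 − 0.000| = 1 − 0.401 = 0.599
β -> δ = min(1, 1 − 0.399 + 0.744) = min(1, 1.345) = 1.000
(β -> δ) <-> α = 1 − |1.000 − 0.624| = 1 − 0.376 = 0.624
(γ <-> 0) -> ((β -> δ) <-> α) = min(1, 1 − 0.599 + 0.624) = min(1, 1.025) = 1.000
((γ <-> 0) -> ((β -> δ) <-> α)) /\ δ = min(1.000, 0.744) = 0.744
~(((γ <-> 0) -> ((β -> δ) <-> α)) /\ δ) = 1 − 0.744 = 0.256
γ -> ~(((γ <-> 0) -> ((β -> δ) <-> α)) /\ δ) = min(1, 1 − 0.401 + 0.256) = min(1, 0.855) = 0.855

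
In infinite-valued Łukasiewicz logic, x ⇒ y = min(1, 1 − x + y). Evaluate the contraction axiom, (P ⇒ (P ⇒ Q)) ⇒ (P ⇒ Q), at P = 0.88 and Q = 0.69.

0.88

P ⇒ Q = min(1, 1 − 0.88 + 0.69) = min(1, 0.81) = 0.81
P ⇒ (P ⇒ Q) = min(1, 1 − 0.88 + 0.81) = min(1, 0.93) = 0.93
(P ⇒ (P ⇒ Q)) ⇒ (P ⇒ Q) = min(1, 1 − 0.93 + 0.81) = min(1, 0.88) = 0.88
(The value 0.88 < 1 shows this instance is not satisfied; fails in Ł∞ (the t-norm is not idempotent).)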